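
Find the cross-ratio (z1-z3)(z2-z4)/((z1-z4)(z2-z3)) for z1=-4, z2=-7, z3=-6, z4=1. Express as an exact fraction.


Step 1: (z1-z3)(z2-z4) = 2 * (-8) = -16
Step 2: (z1-z4)(z2-z3) = (-5) * (-1) = 5
Step 3: Cross-ratio = -16/5 = -16/5

-16/5


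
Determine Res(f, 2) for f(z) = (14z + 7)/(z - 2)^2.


Step 1: Pole of order 2 at z = 2
Step 2: Res = lim d/dz [(z - 2)^2 * f(z)] as z -> 2
Step 3: (z - 2)^2 * f(z) = 14z + 7
Step 4: d/dz[14z + 7] = 14

14


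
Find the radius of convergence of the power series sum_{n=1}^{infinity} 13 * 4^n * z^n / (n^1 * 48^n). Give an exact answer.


Step 1: General term a_n = 13 * 4^n / (n^1 * 48^n)
Step 2: By the root test, |a_n|^(1/n) = 13^(1/n) * 4 / (n^(1/n) * 48) -> 4/48 as n -> infinity (since 13^(1/n) -> 1 and n^(1/n) -> 1)
Step 3: R = 1/lim|a_n|^(1/n) = 48/4 = 12

12


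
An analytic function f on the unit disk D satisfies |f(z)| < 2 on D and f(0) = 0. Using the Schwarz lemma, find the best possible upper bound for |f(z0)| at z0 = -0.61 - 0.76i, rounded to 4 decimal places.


Step 1: g = f/2 maps D -> D with g(0) = 0, so by the Schwarz lemma |g(z)| <= |z|, i.e. |f(z)| <= 2|z|; this is sharp (f(z) = 2z).
Step 2: |z0|^2 = (-0.61)^2 + (-0.76)^2 = 0.9497
Step 3: |z0| = sqrt(0.9497) = 0.974526
Step 4: Best bound = 2 * |z0| = 2 * 0.974526 = 1.9491

1.9491


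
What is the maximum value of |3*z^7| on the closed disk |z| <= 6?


Step 1: On |z| = 6, |f(z)| = 3 * |z|^7 = 3 * 6^7
Step 2: By maximum modulus principle, maximum is on boundary.
Step 3: Maximum = 3 * 279936 = 839808

839808


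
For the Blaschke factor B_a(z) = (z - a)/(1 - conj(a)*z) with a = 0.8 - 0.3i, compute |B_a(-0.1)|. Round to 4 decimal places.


Step 1: Numerator z0 - a = -0.1 - (0.8 - 0.3i) = -0.9 + 0.3i
Step 2: Denominator 1 - conj(a)*z0 = 1 - (0.8 + 0.3i)*(-0.1) = 1.08 + 0.03i
Step 3: |z0 - a|^2 = (-0.9)^2 + 0.3^2 = 0.9; |1 - conj(a)*z0|^2 = 1.08^2 + 0.03^2 = 1.1673
Step 4: |B_a(-0.1)| = sqrt(0.9 / 1.1673) = sqrt(0.77101)
Step 5: = 0.8781

0.8781


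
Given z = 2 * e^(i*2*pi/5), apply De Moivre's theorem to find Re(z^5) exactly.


Step 1: By De Moivre's theorem, z^5 = 2^5 * e^(i*5*2*pi/5) = 32 * (cos(2*pi) + i*sin(2*pi))
Step 2: |z|^5 = 2^5 = 32
Step 3: Reduce the angle mod 2*pi: 2*pi - 2*pi = 0
Step 4: cos(0) = 1
Step 5: Re(z^5) = 32 * 1 = 32

32


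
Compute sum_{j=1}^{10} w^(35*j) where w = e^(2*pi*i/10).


Step 1: The sum sum_{j=1}^{n} w^(k*j) equals n if n | k, else 0.
Step 2: Here n = 10, k = 35
Step 3: Does n divide k? 10 | 35 -> False
Step 4: Sum = 0

0


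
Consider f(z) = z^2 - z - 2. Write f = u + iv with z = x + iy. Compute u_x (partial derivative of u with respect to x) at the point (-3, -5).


Step 1: f(z) = (x+iy)^2 - (x+iy) - 2
Step 2: u = (x^2 - y^2) - x - 2
Step 3: u_x = 2x - 1
Step 4: At (-3, -5): u_x = -6 - 1 = -7

-7


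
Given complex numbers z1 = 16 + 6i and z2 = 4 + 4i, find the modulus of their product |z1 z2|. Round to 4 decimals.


Step 1: |z1| = sqrt(16^2 + 6^2) = sqrt(292)
Step 2: |z2| = sqrt(4^2 + 4^2) = sqrt(32)
Step 3: |z1*z2| = |z1|*|z2| = sqrt(292) * sqrt(32) = sqrt(292 * 32) = sqrt(9344)
Step 4: = 96.6644

96.6644


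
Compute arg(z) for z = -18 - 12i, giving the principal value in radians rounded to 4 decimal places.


Step 1: z = -18 - 12i
Step 2: arg(z) = atan2(-12, -18)
Step 3: arg(z) = -2.5536

-2.5536


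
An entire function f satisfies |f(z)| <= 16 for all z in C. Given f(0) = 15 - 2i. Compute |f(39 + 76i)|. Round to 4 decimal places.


Step 1: By Liouville's theorem, a bounded entire function is constant.
Step 2: f(z) = f(0) = 15 - 2i for all z.
Step 3: |f(w)| = |15 - 2i| = sqrt(225 + 4)
Step 4: = 15.1327

15.1327


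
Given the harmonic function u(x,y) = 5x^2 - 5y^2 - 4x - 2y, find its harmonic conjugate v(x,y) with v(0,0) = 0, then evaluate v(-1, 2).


Step 1: v_x = -u_y = 10y + 2
Step 2: v_y = u_x = 10x - 4
Step 3: v = 10xy + 2x - 4y + C
Step 4: v(0,0) = 0 => C = 0
Step 5: v(-1, 2) = -30

-30


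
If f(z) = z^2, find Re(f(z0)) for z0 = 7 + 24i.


Step 1: z0 = 7 + 24i
Step 2: z0^2 = 7^2 - 24^2 + 336i
Step 3: real part = 49 - 576 = -527

-527


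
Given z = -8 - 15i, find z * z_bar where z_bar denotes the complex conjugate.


Step 1: conj(z) = -8 + 15i
Step 2: z * conj(z) = (-8)^2 + (-15)^2
Step 3: = 64 + 225 = 289

289


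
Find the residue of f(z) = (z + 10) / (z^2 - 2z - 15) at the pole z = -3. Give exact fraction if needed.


Step 1: Q(z) = z^2 - 2z - 15 = (z + 3)(z - 5)
Step 2: Q'(z) = 2z - 2
Step 3: Q'(-3) = -8, P(-3) = 7
Step 4: Res = P(-3)/Q'(-3) = 7/(-8) = -7/8

-7/8


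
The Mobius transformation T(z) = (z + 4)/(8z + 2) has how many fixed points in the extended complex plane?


Step 1: Fixed points satisfy T(z) = z
Step 2: 8z^2 + z - 4 = 0
Step 3: Discriminant = 1^2 - 4*8*(-4) = 129
Step 4: Number of fixed points = 2

2


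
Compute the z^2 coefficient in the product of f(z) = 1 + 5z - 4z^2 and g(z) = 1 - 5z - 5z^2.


Step 1: z^2 term in f*g comes from: (1)*(-5z^2) + (5z)*(-5z) + (-4z^2)*(1)
Step 2: = -5 - 25 - 4
Step 3: = -34

-34


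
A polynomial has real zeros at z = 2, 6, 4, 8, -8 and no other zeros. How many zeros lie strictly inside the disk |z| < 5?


Step 1: Check each root:
  z = 2: |2| = 2 < 5
  z = 6: |6| = 6 >= 5
  z = 4: |4| = 4 < 5
  z = 8: |8| = 8 >= 5
  z = -8: |-8| = 8 >= 5
Step 2: Count = 2

2


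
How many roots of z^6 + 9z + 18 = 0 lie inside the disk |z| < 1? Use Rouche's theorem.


Step 1: On |z| = 1 the three terms have sizes |z^6| = 1^6 = 1, |9z| = 9*1 = 9, |18| = 18
Step 2: The dominant term is g(z) = 18; let h(z) = z^6 + 9z so f = g + h
Step 3: On |z| = 1: |g| = 18 and |h| <= 1 + 9 = 10
Step 4: Since 18 > 10, |h| < |g| on |z| = 1, so by Rouche f has the same number of zeros as g inside |z| < 1
Step 5: g(z) = 18 is a nonzero constant with no zeros inside |z| < 1. Answer = 0

0


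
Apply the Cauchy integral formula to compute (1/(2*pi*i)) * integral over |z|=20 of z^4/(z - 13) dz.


Step 1: f(z) = z^4, a = 13 is inside |z| = 20
Step 2: By Cauchy integral formula: (1/(2pi*i)) * integral = f(a)
Step 3: f(13) = 13^4 = 28561

28561


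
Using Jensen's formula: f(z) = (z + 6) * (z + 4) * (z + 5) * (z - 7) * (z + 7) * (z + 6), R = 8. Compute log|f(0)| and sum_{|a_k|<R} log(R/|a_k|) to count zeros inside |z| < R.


Jensen's formula: (1/2pi)*integral log|f(Re^it)|dt = log|f(0)| + sum_{|a_k|<R} log(R/|a_k|)
Step 1: f(0) = 6 * 4 * 5 * (-7) * 7 * 6 = -35280
Step 2: log|f(0)| = log|-6| + log|-4| + log|-5| + log|7| + log|-7| + log|-6| = 10.4711
Step 3: Zeros inside |z| < 8: -6, -4, -5, 7, -7, -6
Step 4: Jensen sum = log(8/6) + log(8/4) + log(8/5) + log(8/7) + log(8/7) + log(8/6) = 2.0056
Step 5: n(R) = number of terms in the Jensen sum = count of zeros inside |z| < 8 = 6

6


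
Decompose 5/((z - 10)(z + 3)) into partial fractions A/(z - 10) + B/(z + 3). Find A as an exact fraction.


Step 1: Multiply both sides by (z - 10) and set z = 10
Step 2: A = 5 / (10 + 3)
Step 3: A = 5 / 13
Step 4: A = 5/13

5/13


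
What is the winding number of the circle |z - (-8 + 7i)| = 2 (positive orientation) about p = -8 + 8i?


Step 1: Center c = (-8, 7), radius = 2
Step 2: |p - c|^2 = 0^2 + 1^2 = 1
Step 3: r^2 = 4
Step 4: |p-c| < r so winding number = 1

1


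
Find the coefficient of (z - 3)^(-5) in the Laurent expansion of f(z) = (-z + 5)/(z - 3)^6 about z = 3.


Step 1: Write the numerator in powers of (z - 3): -z + 5 = -(z - 3) + (-1*3 + 5) = -(z - 3) + 2
Step 2: Divide by (z - 3)^6: f(z) = 2(z - 3)^(-6) - (z - 3)^(-5)
Step 3: This finite sum is the Laurent series of f about z = 3.
Step 4: Coefficient of (z - 3)^(-5) = coefficient of (z - 3) in the re-centred numerator = -1

-1


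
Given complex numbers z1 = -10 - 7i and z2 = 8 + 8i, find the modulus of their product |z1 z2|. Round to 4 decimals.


Step 1: |z1| = sqrt((-10)^2 + (-7)^2) = sqrt(149)
Step 2: |z2| = sqrt(8^2 + 8^2) = sqrt(128)
Step 3: |z1*z2| = |z1|*|z2| = sqrt(149) * sqrt(128) = sqrt(149 * 128) = sqrt(19072)
Step 4: = 138.1014

138.1014


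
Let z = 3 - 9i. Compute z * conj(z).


Step 1: conj(z) = 3 + 9i
Step 2: z * conj(z) = 3^2 + (-9)^2
Step 3: = 9 + 81 = 90

90


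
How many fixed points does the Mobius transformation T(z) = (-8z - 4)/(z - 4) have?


Step 1: Fixed points satisfy T(z) = z
Step 2: z^2 + 4z + 4 = 0
Step 3: Discriminant = 4^2 - 4*1*4 = 0
Step 4: Number of fixed points = 1

1


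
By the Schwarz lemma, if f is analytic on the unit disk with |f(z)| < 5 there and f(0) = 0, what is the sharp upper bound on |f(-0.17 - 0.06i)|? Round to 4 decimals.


Step 1: g = f/5 maps D -> D with g(0) = 0, so by the Schwarz lemma |g(z)| <= |z|, i.e. |f(z)| <= 5|z|; this is sharp (f(z) = 5z).
Step 2: |z0|^2 = (-0.17)^2 + (-0.06)^2 = 0.0325
Step 3: |z0| = sqrt(0.0325) = 0.180278
Step 4: Best bound = 5 * |z0| = 5 * 0.180278 = 0.9014

0.9014


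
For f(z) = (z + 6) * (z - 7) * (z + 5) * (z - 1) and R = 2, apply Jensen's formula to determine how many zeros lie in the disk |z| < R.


Jensen's formula: (1/2pi)*integral log|f(Re^it)|dt = log|f(0)| + sum_{|a_k|<R} log(R/|a_k|)
Step 1: f(0) = 6 * (-7) * 5 * (-1) = 210
Step 2: log|f(0)| = log|-6| + log|7| + log|-5| + log|1| = 5.3471
Step 3: Zeros inside |z| < 2: 1
Step 4: Jensen sum = log(2/1) = 0.6931
Step 5: n(R) = number of terms in the Jensen sum = count of zeros inside |z| < 2 = 1

1


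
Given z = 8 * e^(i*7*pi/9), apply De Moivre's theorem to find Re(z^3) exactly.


Step 1: By De Moivre's theorem, z^3 = 8^3 * e^(i*3*7*pi/9) = 512 * (cos(7*pi/3) + i*sin(7*pi/3))
Step 2: |z|^3 = 8^3 = 512
Step 3: Reduce the angle mod 2*pi: 7*pi/3 - 2*pi = pi/3
Step 4: cos(pi/3) = 1/2
Step 5: Re(z^3) = 512 * 1/2 = 256

256


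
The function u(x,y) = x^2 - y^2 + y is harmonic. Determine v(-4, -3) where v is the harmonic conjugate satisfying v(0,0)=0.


Step 1: v_x = -u_y = 2y - 1
Step 2: v_y = u_x = 2x + 0
Step 3: v = 2xy - x + C
Step 4: v(0,0) = 0 => C = 0
Step 5: v(-4, -3) = 28

28


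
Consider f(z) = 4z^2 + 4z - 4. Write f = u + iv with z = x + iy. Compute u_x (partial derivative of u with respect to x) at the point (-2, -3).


Step 1: f(z) = 4(x+iy)^2 + 4(x+iy) - 4
Step 2: u = 4(x^2 - y^2) + 4x - 4
Step 3: u_x = 8x + 4
Step 4: At (-2, -3): u_x = -16 + 4 = -12

-12


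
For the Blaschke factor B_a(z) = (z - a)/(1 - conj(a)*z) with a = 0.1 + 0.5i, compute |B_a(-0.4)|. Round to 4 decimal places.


Step 1: Numerator z0 - a = -0.4 - (0.1 + 0.5i) = -0.5 - 0.5i
Step 2: Denominator 1 - conj(a)*z0 = 1 - (0.1 - 0.5i)*(-0.4) = 1.04 - 0.2i
Step 3: |z0 - a|^2 = (-0.5)^2 + (-0.5)^2 = 0.5; |1 - conj(a)*z0|^2 = 1.04^2 + (-0.2)^2 = 1.1216
Step 4: |B_a(-0.4)| = sqrt(0.5 / 1.1216) = sqrt(0.445792)
Step 5: = 0.6677

0.6677


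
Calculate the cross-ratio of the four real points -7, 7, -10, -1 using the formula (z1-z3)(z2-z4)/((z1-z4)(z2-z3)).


Step 1: (z1-z3)(z2-z4) = 3 * 8 = 24
Step 2: (z1-z4)(z2-z3) = (-6) * 17 = -102
Step 3: Cross-ratio = -24/102 = -4/17

-4/17


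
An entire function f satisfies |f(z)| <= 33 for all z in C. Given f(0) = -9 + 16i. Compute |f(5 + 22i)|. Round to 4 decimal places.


Step 1: By Liouville's theorem, a bounded entire function is constant.
Step 2: f(z) = f(0) = -9 + 16i for all z.
Step 3: |f(w)| = |-9 + 16i| = sqrt(81 + 256)
Step 4: = 18.3576

18.3576


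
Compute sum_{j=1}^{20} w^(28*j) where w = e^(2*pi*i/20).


Step 1: The sum sum_{j=1}^{n} w^(k*j) equals n if n | k, else 0.
Step 2: Here n = 20, k = 28
Step 3: Does n divide k? 20 | 28 -> False
Step 4: Sum = 0

0


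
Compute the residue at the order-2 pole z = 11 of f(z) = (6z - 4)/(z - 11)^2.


Step 1: Pole of order 2 at z = 11
Step 2: Res = lim d/dz [(z - 11)^2 * f(z)] as z -> 11
Step 3: (z - 11)^2 * f(z) = 6z - 4
Step 4: d/dz[6z - 4] = 6

6


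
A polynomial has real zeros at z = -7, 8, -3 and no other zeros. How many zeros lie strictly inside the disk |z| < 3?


Step 1: Check each root:
  z = -7: |-7| = 7 >= 3
  z = 8: |8| = 8 >= 3
  z = -3: |-3| = 3 >= 3
Step 2: Count = 0

0


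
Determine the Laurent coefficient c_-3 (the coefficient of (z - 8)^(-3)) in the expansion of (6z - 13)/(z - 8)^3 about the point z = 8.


Step 1: Write the numerator in powers of (z - 8): 6z - 13 = 6(z - 8) + (6*8 - 13) = 6(z - 8) + 35
Step 2: Divide by (z - 8)^3: f(z) = 35(z - 8)^(-3) + 6(z - 8)^(-2)
Step 3: This finite sum is the Laurent series of f about z = 8.
Step 4: Coefficient of (z - 8)^(-3) = 6*8 - 13 = 35

35


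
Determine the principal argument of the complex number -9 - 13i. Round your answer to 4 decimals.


Step 1: z = -9 - 13i
Step 2: arg(z) = atan2(-13, -9)
Step 3: arg(z) = -2.1763

-2.1763


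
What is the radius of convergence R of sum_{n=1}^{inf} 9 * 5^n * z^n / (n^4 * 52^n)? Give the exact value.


Step 1: General term a_n = 9 * 5^n / (n^4 * 52^n)
Step 2: By the root test, |a_n|^(1/n) = 9^(1/n) * 5 / (n^(4/n) * 52) -> 5/52 as n -> infinity (since 9^(1/n) -> 1 and n^(4/n) -> 1)
Step 3: R = 1/lim|a_n|^(1/n) = 52/5

52/5


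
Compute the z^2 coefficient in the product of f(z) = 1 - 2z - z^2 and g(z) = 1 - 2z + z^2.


Step 1: z^2 term in f*g comes from: (1)*(z^2) + (-2z)*(-2z) + (-z^2)*(1)
Step 2: = 1 + 4 - 1
Step 3: = 4

4


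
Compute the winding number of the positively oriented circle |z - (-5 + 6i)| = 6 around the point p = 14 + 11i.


Step 1: Center c = (-5, 6), radius = 6
Step 2: |p - c|^2 = 19^2 + 5^2 = 386
Step 3: r^2 = 36
Step 4: |p-c| > r so winding number = 0

0


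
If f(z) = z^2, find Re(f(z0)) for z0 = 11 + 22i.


Step 1: z0 = 11 + 22i
Step 2: z0^2 = 11^2 - 22^2 + 484i
Step 3: real part = 121 - 484 = -363

-363


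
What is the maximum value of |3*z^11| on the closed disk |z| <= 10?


Step 1: On |z| = 10, |f(z)| = 3 * |z|^11 = 3 * 10^11
Step 2: By maximum modulus principle, maximum is on boundary.
Step 3: Maximum = 3 * 100000000000 = 300000000000

300000000000


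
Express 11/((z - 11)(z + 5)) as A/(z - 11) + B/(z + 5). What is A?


Step 1: Multiply both sides by (z - 11) and set z = 11
Step 2: A = 11 / (11 + 5)
Step 3: A = 11 / 16
Step 4: A = 11/16

11/16


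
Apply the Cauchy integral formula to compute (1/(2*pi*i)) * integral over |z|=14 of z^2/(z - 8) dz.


Step 1: f(z) = z^2, a = 8 is inside |z| = 14
Step 2: By Cauchy integral formula: (1/(2pi*i)) * integral = f(a)
Step 3: f(8) = 8^2 = 64

64


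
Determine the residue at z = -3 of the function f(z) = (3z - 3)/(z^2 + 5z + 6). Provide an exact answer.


Step 1: Q(z) = z^2 + 5z + 6 = (z + 3)(z + 2)
Step 2: Q'(z) = 2z + 5
Step 3: Q'(-3) = -1, P(-3) = -12
Step 4: Res = P(-3)/Q'(-3) = -12/(-1) = 12

12


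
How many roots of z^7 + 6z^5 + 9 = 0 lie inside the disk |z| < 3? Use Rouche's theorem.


Step 1: On |z| = 3 the three terms have sizes |z^7| = 3^7 = 2187, |6z^5| = 6*3^5 = 1458, |9| = 9
Step 2: The dominant term is g(z) = z^7; let h(z) = 6z^5 + 9 so f = g + h
Step 3: On |z| = 3: |g| = 2187 and |h| <= 1458 + 9 = 1467
Step 4: Since 2187 > 1467, |h| < |g| on |z| = 3, so by Rouche f has the same number of zeros as g inside |z| < 3
Step 5: g(z) = z^7 has 7 zeros (all at the origin) inside |z| < 3. Answer = 7

7


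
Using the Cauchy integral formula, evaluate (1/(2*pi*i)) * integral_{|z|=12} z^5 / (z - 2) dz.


Step 1: f(z) = z^5, a = 2 is inside |z| = 12
Step 2: By Cauchy integral formula: (1/(2pi*i)) * integral = f(a)
Step 3: f(2) = 2^5 = 32

32


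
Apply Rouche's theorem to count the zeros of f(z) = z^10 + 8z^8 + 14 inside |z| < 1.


Step 1: On |z| = 1 the three terms have sizes |z^10| = 1^10 = 1, |8z^8| = 8*1^8 = 8, |14| = 14
Step 2: The dominant term is g(z) = 14; let h(z) = z^10 + 8z^8 so f = g + h
Step 3: On |z| = 1: |g| = 14 and |h| <= 1 + 8 = 9
Step 4: Since 14 > 9, |h| < |g| on |z| = 1, so by Rouche f has the same number of zeros as g inside |z| < 1
Step 5: g(z) = 14 is a nonzero constant with no zeros inside |z| < 1. Answer = 0

0


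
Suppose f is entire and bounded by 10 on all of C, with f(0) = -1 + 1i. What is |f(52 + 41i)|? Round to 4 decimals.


Step 1: By Liouville's theorem, a bounded entire function is constant.
Step 2: f(z) = f(0) = -1 + 1i for all z.
Step 3: |f(w)| = |-1 + 1i| = sqrt(1 + 1)
Step 4: = 1.4142

1.4142


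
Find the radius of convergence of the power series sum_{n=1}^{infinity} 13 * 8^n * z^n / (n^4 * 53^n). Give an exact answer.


Step 1: General term a_n = 13 * 8^n / (n^4 * 53^n)
Step 2: By the root test, |a_n|^(1/n) = 13^(1/n) * 8 / (n^(4/n) * 53) -> 8/53 as n -> infinity (since 13^(1/n) -> 1 and n^(4/n) -> 1)
Step 3: R = 1/lim|a_n|^(1/n) = 53/8

53/8


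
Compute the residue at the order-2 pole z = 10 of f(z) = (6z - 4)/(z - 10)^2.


Step 1: Pole of order 2 at z = 10
Step 2: Res = lim d/dz [(z - 10)^2 * f(z)] as z -> 10
Step 3: (z - 10)^2 * f(z) = 6z - 4
Step 4: d/dz[6z - 4] = 6

6


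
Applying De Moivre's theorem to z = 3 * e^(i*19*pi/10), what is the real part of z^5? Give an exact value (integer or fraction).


Step 1: By De Moivre's theorem, z^5 = 3^5 * e^(i*5*19*pi/10) = 243 * (cos(19*pi/2) + i*sin(19*pi/2))
Step 2: |z|^5 = 3^5 = 243
Step 3: Reduce the angle mod 2*pi: 19*pi/2 - 8*pi = 3*pi/2
Step 4: cos(3*pi/2) = 0
Step 5: Re(z^5) = 243 * 0 = 0

0


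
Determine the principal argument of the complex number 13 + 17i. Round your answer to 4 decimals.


Step 1: z = 13 + 17i
Step 2: arg(z) = atan2(17, 13)
Step 3: arg(z) = 0.9179

0.9179


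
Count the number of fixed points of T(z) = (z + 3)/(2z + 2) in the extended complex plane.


Step 1: Fixed points satisfy T(z) = z
Step 2: 2z^2 + z - 3 = 0
Step 3: Discriminant = 1^2 - 4*2*(-3) = 25
Step 4: Number of fixed points = 2

2


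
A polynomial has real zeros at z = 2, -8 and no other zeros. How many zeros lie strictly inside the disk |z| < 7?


Step 1: Check each root:
  z = 2: |2| = 2 < 7
  z = -8: |-8| = 8 >= 7
Step 2: Count = 1

1


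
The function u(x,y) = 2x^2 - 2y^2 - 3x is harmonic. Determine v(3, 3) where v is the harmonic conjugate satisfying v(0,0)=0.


Step 1: v_x = -u_y = 4y + 0
Step 2: v_y = u_x = 4x - 3
Step 3: v = 4xy - 3y + C
Step 4: v(0,0) = 0 => C = 0
Step 5: v(3, 3) = 27

27


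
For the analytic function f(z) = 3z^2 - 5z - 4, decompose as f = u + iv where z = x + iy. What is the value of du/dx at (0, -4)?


Step 1: f(z) = 3(x+iy)^2 - 5(x+iy) - 4
Step 2: u = 3(x^2 - y^2) - 5x - 4
Step 3: u_x = 6x - 5
Step 4: At (0, -4): u_x = 0 - 5 = -5

-5


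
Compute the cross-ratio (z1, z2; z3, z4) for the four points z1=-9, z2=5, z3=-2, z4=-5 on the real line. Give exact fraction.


Step 1: (z1-z3)(z2-z4) = (-7) * 10 = -70
Step 2: (z1-z4)(z2-z3) = (-4) * 7 = -28
Step 3: Cross-ratio = 70/28 = 5/2

5/2


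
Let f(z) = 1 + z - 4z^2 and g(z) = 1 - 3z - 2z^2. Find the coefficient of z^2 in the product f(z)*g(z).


Step 1: z^2 term in f*g comes from: (1)*(-2z^2) + (z)*(-3z) + (-4z^2)*(1)
Step 2: = -2 - 3 - 4
Step 3: = -9

-9


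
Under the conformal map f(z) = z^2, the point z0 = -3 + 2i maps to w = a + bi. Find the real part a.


Step 1: z0 = -3 + 2i
Step 2: z0^2 = (-3)^2 - 2^2 - 12i
Step 3: real part = 9 - 4 = 5

5


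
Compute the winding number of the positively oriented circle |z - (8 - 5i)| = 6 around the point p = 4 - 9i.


Step 1: Center c = (8, -5), radius = 6
Step 2: |p - c|^2 = (-4)^2 + (-4)^2 = 32
Step 3: r^2 = 36
Step 4: |p-c| < r so winding number = 1

1


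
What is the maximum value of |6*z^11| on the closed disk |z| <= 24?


Step 1: On |z| = 24, |f(z)| = 6 * |z|^11 = 6 * 24^11
Step 2: By maximum modulus principle, maximum is on boundary.
Step 3: Maximum = 6 * 1521681143169024 = 9130086859014144

9130086859014144


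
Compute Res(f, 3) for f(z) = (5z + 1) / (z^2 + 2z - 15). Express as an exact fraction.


Step 1: Q(z) = z^2 + 2z - 15 = (z - 3)(z + 5)
Step 2: Q'(z) = 2z + 2
Step 3: Q'(3) = 8, P(3) = 16
Step 4: Res = P(3)/Q'(3) = 16/8 = 2

2


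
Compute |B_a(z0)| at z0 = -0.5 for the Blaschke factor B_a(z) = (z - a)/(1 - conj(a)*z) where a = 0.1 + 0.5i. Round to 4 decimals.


Step 1: Numerator z0 - a = -0.5 - (0.1 + 0.5i) = -0.6 - 0.5i
Step 2: Denominator 1 - conj(a)*z0 = 1 - (0.1 - 0.5i)*(-0.5) = 1.05 - 0.25i
Step 3: |z0 - a|^2 = (-0.6)^2 + (-0.5)^2 = 0.61; |1 - conj(a)*z0|^2 = 1.05^2 + (-0.25)^2 = 1.165
Step 4: |B_a(-0.5)| = sqrt(0.61 / 1.165) = sqrt(0.523605)
Step 5: = 0.7236

0.7236


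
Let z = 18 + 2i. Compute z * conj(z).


Step 1: conj(z) = 18 - 2i
Step 2: z * conj(z) = 18^2 + 2^2
Step 3: = 324 + 4 = 328

328


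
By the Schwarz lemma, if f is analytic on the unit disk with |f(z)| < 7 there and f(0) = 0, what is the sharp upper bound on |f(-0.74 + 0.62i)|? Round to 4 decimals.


Step 1: g = f/7 maps D -> D with g(0) = 0, so by the Schwarz lemma |g(z)| <= |z|, i.e. |f(z)| <= 7|z|; this is sharp (f(z) = 7z).
Step 2: |z0|^2 = (-0.74)^2 + 0.62^2 = 0.932
Step 3: |z0| = sqrt(0.932) = 0.965401
Step 4: Best bound = 7 * |z0| = 7 * 0.965401 = 6.7578

6.7578


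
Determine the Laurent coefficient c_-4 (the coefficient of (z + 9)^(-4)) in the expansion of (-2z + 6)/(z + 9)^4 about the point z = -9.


Step 1: Write the numerator in powers of (z + 9): -2z + 6 = -2(z + 9) + (-2*(-9) + 6) = -2(z + 9) + 24
Step 2: Divide by (z + 9)^4: f(z) = 24(z + 9)^(-4) - 2(z + 9)^(-3)
Step 3: This finite sum is the Laurent series of f about z = -9.
Step 4: Coefficient of (z + 9)^(-4) = -2*(-9) + 6 = 24

24


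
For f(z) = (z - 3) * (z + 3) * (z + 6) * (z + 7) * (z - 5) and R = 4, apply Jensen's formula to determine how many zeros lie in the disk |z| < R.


Jensen's formula: (1/2pi)*integral log|f(Re^it)|dt = log|f(0)| + sum_{|a_k|<R} log(R/|a_k|)
Step 1: f(0) = (-3) * 3 * 6 * 7 * (-5) = 1890
Step 2: log|f(0)| = log|3| + log|-3| + log|-6| + log|-7| + log|5| = 7.5443
Step 3: Zeros inside |z| < 4: 3, -3
Step 4: Jensen sum = log(4/3) + log(4/3) = 0.5754
Step 5: n(R) = number of terms in the Jensen sum = count of zeros inside |z| < 4 = 2

2


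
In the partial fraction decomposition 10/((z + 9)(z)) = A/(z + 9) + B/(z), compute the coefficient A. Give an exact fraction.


Step 1: Multiply both sides by (z + 9) and set z = -9
Step 2: A = 10 / (-9 - 0)
Step 3: A = 10 / (-9)
Step 4: A = -10/9

-10/9


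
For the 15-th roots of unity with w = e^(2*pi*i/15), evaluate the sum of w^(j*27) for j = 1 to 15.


Step 1: The sum sum_{j=1}^{n} w^(k*j) equals n if n | k, else 0.
Step 2: Here n = 15, k = 27
Step 3: Does n divide k? 15 | 27 -> False
Step 4: Sum = 0

0


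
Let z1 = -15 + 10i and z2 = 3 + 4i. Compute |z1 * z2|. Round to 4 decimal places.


Step 1: |z1| = sqrt((-15)^2 + 10^2) = sqrt(325)
Step 2: |z2| = sqrt(3^2 + 4^2) = sqrt(25)
Step 3: |z1*z2| = |z1|*|z2| = sqrt(325) * sqrt(25) = sqrt(325 * 25) = sqrt(8125)
Step 4: = 90.1388

90.1388


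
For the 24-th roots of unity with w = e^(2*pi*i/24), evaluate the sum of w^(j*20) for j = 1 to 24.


Step 1: The sum sum_{j=1}^{n} w^(k*j) equals n if n | k, else 0.
Step 2: Here n = 24, k = 20
Step 3: Does n divide k? 24 | 20 -> False
Step 4: Sum = 0

0


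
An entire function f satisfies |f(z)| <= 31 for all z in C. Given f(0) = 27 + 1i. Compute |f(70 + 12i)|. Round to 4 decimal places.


Step 1: By Liouville's theorem, a bounded entire function is constant.
Step 2: f(z) = f(0) = 27 + 1i for all z.
Step 3: |f(w)| = |27 + 1i| = sqrt(729 + 1)
Step 4: = 27.0185

27.0185


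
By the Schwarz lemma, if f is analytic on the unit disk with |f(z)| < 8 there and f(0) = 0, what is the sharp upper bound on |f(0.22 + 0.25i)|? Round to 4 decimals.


Step 1: g = f/8 maps D -> D with g(0) = 0, so by the Schwarz lemma |g(z)| <= |z|, i.e. |f(z)| <= 8|z|; this is sharp (f(z) = 8z).
Step 2: |z0|^2 = 0.22^2 + 0.25^2 = 0.1109
Step 3: |z0| = sqrt(0.1109) = 0.333017
Step 4: Best bound = 8 * |z0| = 8 * 0.333017 = 2.6641

2.6641


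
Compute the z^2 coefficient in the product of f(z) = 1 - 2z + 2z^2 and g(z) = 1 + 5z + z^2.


Step 1: z^2 term in f*g comes from: (1)*(z^2) + (-2z)*(5z) + (2z^2)*(1)
Step 2: = 1 - 10 + 2
Step 3: = -7

-7


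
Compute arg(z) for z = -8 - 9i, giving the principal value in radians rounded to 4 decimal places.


Step 1: z = -8 - 9i
Step 2: arg(z) = atan2(-9, -8)
Step 3: arg(z) = -2.2974

-2.2974


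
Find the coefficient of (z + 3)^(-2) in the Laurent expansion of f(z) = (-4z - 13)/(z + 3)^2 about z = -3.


Step 1: Write the numerator in powers of (z + 3): -4z - 13 = -4(z + 3) + (-4*(-3) - 13) = -4(z + 3) - 1
Step 2: Divide by (z + 3)^2: f(z) = -(z + 3)^(-2) - 4(z + 3)^(-1)
Step 3: This finite sum is the Laurent series of f about z = -3.
Step 4: Coefficient of (z + 3)^(-2) = -4*(-3) - 13 = -1

-1


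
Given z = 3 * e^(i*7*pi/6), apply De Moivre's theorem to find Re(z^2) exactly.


Step 1: By De Moivre's theorem, z^2 = 3^2 * e^(i*2*7*pi/6) = 9 * (cos(7*pi/3) + i*sin(7*pi/3))
Step 2: |z|^2 = 3^2 = 9
Step 3: Reduce the angle mod 2*pi: 7*pi/3 - 2*pi = pi/3
Step 4: cos(pi/3) = 1/2
Step 5: Re(z^2) = 9 * 1/2 = 9/2

9/2


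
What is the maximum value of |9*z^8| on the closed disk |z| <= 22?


Step 1: On |z| = 22, |f(z)| = 9 * |z|^8 = 9 * 22^8
Step 2: By maximum modulus principle, maximum is on boundary.
Step 3: Maximum = 9 * 54875873536 = 493882861824

493882861824


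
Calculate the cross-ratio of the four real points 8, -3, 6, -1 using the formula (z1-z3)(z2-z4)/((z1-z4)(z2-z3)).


Step 1: (z1-z3)(z2-z4) = 2 * (-2) = -4
Step 2: (z1-z4)(z2-z3) = 9 * (-9) = -81
Step 3: Cross-ratio = 4/81 = 4/81

4/81


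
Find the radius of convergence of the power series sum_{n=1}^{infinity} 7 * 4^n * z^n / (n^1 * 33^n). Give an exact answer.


Step 1: General term a_n = 7 * 4^n / (n^1 * 33^n)
Step 2: By the root test, |a_n|^(1/n) = 7^(1/n) * 4 / (n^(1/n) * 33) -> 4/33 as n -> infinity (since 7^(1/n) -> 1 and n^(1/n) -> 1)
Step 3: R = 1/lim|a_n|^(1/n) = 33/4

33/4


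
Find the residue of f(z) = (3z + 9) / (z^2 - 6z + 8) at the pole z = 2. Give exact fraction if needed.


Step 1: Q(z) = z^2 - 6z + 8 = (z - 2)(z - 4)
Step 2: Q'(z) = 2z - 6
Step 3: Q'(2) = -2, P(2) = 15
Step 4: Res = P(2)/Q'(2) = 15/(-2) = -15/2

-15/2


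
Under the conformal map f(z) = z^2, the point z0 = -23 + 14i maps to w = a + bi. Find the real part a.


Step 1: z0 = -23 + 14i
Step 2: z0^2 = (-23)^2 - 14^2 - 644i
Step 3: real part = 529 - 196 = 333

333


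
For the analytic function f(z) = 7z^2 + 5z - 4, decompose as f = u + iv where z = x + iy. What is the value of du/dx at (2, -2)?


Step 1: f(z) = 7(x+iy)^2 + 5(x+iy) - 4
Step 2: u = 7(x^2 - y^2) + 5x - 4
Step 3: u_x = 14x + 5
Step 4: At (2, -2): u_x = 28 + 5 = 33

33


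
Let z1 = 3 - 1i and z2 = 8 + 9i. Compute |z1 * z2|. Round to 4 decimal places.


Step 1: |z1| = sqrt(3^2 + (-1)^2) = sqrt(10)
Step 2: |z2| = sqrt(8^2 + 9^2) = sqrt(145)
Step 3: |z1*z2| = |z1|*|z2| = sqrt(10) * sqrt(145) = sqrt(10 * 145) = sqrt(1450)
Step 4: = 38.0789

38.0789


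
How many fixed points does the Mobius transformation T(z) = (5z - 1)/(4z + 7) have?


Step 1: Fixed points satisfy T(z) = z
Step 2: 4z^2 + 2z + 1 = 0
Step 3: Discriminant = 2^2 - 4*4*1 = -12
Step 4: Number of fixed points = 2

2


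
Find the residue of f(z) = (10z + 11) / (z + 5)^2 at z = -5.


Step 1: Pole of order 2 at z = -5
Step 2: Res = lim d/dz [(z + 5)^2 * f(z)] as z -> -5
Step 3: (z + 5)^2 * f(z) = 10z + 11
Step 4: d/dz[10z + 11] = 10

10


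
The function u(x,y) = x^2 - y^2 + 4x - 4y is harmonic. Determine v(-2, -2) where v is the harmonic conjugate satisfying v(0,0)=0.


Step 1: v_x = -u_y = 2y + 4
Step 2: v_y = u_x = 2x + 4
Step 3: v = 2xy + 4x + 4y + C
Step 4: v(0,0) = 0 => C = 0
Step 5: v(-2, -2) = -8

-8


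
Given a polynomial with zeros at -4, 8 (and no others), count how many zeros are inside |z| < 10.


Step 1: Check each root:
  z = -4: |-4| = 4 < 10
  z = 8: |8| = 8 < 10
Step 2: Count = 2

2


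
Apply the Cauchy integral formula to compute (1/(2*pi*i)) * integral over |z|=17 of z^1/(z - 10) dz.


Step 1: f(z) = z^1, a = 10 is inside |z| = 17
Step 2: By Cauchy integral formula: (1/(2pi*i)) * integral = f(a)
Step 3: f(10) = 10^1 = 10

10


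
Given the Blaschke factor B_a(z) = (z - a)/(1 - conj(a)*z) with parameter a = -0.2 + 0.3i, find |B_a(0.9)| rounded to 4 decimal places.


Step 1: Numerator z0 - a = 0.9 - (-0.2 + 0.3i) = 1.1 - 0.3i
Step 2: Denominator 1 - conj(a)*z0 = 1 - (-0.2 - 0.3i)*0.9 = 1.18 + 0.27i
Step 3: |z0 - a|^2 = 1.1^2 + (-0.3)^2 = 1.3; |1 - conj(a)*z0|^2 = 1.18^2 + 0.27^2 = 1.4653
Step 4: |B_a(0.9)| = sqrt(1.3 / 1.4653) = sqrt(0.88719)
Step 5: = 0.9419

0.9419


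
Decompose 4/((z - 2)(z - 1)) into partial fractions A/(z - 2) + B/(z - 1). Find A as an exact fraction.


Step 1: Multiply both sides by (z - 2) and set z = 2
Step 2: A = 4 / (2 - 1)
Step 3: A = 4 / 1
Step 4: A = 4

4


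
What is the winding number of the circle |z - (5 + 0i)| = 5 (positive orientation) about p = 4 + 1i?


Step 1: Center c = (5, 0), radius = 5
Step 2: |p - c|^2 = (-1)^2 + 1^2 = 2
Step 3: r^2 = 25
Step 4: |p-c| < r so winding number = 1

1


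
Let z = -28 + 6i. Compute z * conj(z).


Step 1: conj(z) = -28 - 6i
Step 2: z * conj(z) = (-28)^2 + 6^2
Step 3: = 784 + 36 = 820

820


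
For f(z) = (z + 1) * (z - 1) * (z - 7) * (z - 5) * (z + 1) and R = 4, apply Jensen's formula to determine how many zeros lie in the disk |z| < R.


Jensen's formula: (1/2pi)*integral log|f(Re^it)|dt = log|f(0)| + sum_{|a_k|<R} log(R/|a_k|)
Step 1: f(0) = 1 * (-1) * (-7) * (-5) * 1 = -35
Step 2: log|f(0)| = log|-1| + log|1| + log|7| + log|5| + log|-1| = 3.5553
Step 3: Zeros inside |z| < 4: -1, 1, -1
Step 4: Jensen sum = log(4/1) + log(4/1) + log(4/1) = 4.1589
Step 5: n(R) = number of terms in the Jensen sum = count of zeros inside |z| < 4 = 3

3


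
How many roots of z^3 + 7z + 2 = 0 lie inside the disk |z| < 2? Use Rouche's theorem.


Step 1: On |z| = 2 the three terms have sizes |z^3| = 2^3 = 8, |7z| = 7*2 = 14, |2| = 2
Step 2: The dominant term is g(z) = 7z; let h(z) = z^3 + 2 so f = g + h
Step 3: On |z| = 2: |g| = 14 and |h| <= 8 + 2 = 10
Step 4: Since 14 > 10, |h| < |g| on |z| = 2, so by Rouche f has the same number of zeros as g inside |z| < 2
Step 5: g(z) = 7z has 1 zero (at the origin, multiplicity 1) inside |z| < 2. Answer = 1

1


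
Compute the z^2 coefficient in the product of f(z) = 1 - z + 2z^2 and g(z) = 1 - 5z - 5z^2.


Step 1: z^2 term in f*g comes from: (1)*(-5z^2) + (-z)*(-5z) + (2z^2)*(1)
Step 2: = -5 + 5 + 2
Step 3: = 2

2


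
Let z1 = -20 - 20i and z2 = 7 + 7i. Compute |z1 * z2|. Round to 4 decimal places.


Step 1: |z1| = sqrt((-20)^2 + (-20)^2) = sqrt(800)
Step 2: |z2| = sqrt(7^2 + 7^2) = sqrt(98)
Step 3: |z1*z2| = |z1|*|z2| = sqrt(800) * sqrt(98) = sqrt(800 * 98) = sqrt(78400)
Step 4: = 280.0

280.0


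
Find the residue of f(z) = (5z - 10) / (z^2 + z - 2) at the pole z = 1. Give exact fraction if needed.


Step 1: Q(z) = z^2 + z - 2 = (z - 1)(z + 2)
Step 2: Q'(z) = 2z + 1
Step 3: Q'(1) = 3, P(1) = -5
Step 4: Res = P(1)/Q'(1) = -5/3 = -5/3

-5/3


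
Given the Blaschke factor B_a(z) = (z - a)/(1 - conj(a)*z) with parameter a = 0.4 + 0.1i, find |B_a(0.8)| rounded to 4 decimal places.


Step 1: Numerator z0 - a = 0.8 - (0.4 + 0.1i) = 0.4 - 0.1i
Step 2: Denominator 1 - conj(a)*z0 = 1 - (0.4 - 0.1i)*0.8 = 0.68 + 0.08i
Step 3: |z0 - a|^2 = 0.4^2 + (-0.1)^2 = 0.17; |1 - conj(a)*z0|^2 = 0.68^2 + 0.08^2 = 0.4688
Step 4: |B_a(0.8)| = sqrt(0.17 / 0.4688) = sqrt(0.362628)
Step 5: = 0.6022

0.6022


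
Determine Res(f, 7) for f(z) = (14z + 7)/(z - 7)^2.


Step 1: Pole of order 2 at z = 7
Step 2: Res = lim d/dz [(z - 7)^2 * f(z)] as z -> 7
Step 3: (z - 7)^2 * f(z) = 14z + 7
Step 4: d/dz[14z + 7] = 14

14


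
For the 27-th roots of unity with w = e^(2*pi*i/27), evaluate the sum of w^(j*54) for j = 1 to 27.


Step 1: The sum sum_{j=1}^{n} w^(k*j) equals n if n | k, else 0.
Step 2: Here n = 27, k = 54
Step 3: Does n divide k? 27 | 54 -> True
Step 4: Sum = 27

27


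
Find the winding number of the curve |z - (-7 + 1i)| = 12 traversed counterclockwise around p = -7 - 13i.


Step 1: Center c = (-7, 1), radius = 12
Step 2: |p - c|^2 = 0^2 + (-14)^2 = 196
Step 3: r^2 = 144
Step 4: |p-c| > r so winding number = 0

0


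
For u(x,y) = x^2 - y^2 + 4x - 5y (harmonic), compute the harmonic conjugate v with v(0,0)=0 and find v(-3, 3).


Step 1: v_x = -u_y = 2y + 5
Step 2: v_y = u_x = 2x + 4
Step 3: v = 2xy + 5x + 4y + C
Step 4: v(0,0) = 0 => C = 0
Step 5: v(-3, 3) = -21

-21


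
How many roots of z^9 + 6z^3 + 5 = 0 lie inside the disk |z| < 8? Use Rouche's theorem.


Step 1: On |z| = 8 the three terms have sizes |z^9| = 8^9 = 134217728, |6z^3| = 6*8^3 = 3072, |5| = 5
Step 2: The dominant term is g(z) = z^9; let h(z) = 6z^3 + 5 so f = g + h
Step 3: On |z| = 8: |g| = 134217728 and |h| <= 3072 + 5 = 3077
Step 4: Since 134217728 > 3077, |h| < |g| on |z| = 8, so by Rouche f has the same number of zeros as g inside |z| < 8
Step 5: g(z) = z^9 has 9 zeros (all at the origin) inside |z| < 8. Answer = 9

9


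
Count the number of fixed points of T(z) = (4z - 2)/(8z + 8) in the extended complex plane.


Step 1: Fixed points satisfy T(z) = z
Step 2: 8z^2 + 4z + 2 = 0
Step 3: Discriminant = 4^2 - 4*8*2 = -48
Step 4: Number of fixed points = 2

2


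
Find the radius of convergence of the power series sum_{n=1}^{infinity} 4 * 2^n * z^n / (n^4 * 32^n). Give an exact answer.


Step 1: General term a_n = 4 * 2^n / (n^4 * 32^n)
Step 2: By the root test, |a_n|^(1/n) = 4^(1/n) * 2 / (n^(4/n) * 32) -> 2/32 as n -> infinity (since 4^(1/n) -> 1 and n^(4/n) -> 1)
Step 3: R = 1/lim|a_n|^(1/n) = 32/2 = 16

16


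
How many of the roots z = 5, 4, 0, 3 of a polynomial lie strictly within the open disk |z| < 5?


Step 1: Check each root:
  z = 5: |5| = 5 >= 5
  z = 4: |4| = 4 < 5
  z = 0: |0| = 0 < 5
  z = 3: |3| = 3 < 5
Step 2: Count = 3

3


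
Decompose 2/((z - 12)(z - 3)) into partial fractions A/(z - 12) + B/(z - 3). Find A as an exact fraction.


Step 1: Multiply both sides by (z - 12) and set z = 12
Step 2: A = 2 / (12 - 3)
Step 3: A = 2 / 9
Step 4: A = 2/9

2/9


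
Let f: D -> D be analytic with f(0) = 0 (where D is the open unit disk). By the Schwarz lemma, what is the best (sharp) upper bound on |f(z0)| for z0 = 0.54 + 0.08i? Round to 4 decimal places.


Step 1: Schwarz lemma: if f: D -> D is analytic with f(0) = 0, then |f(z)| <= |z| for all z in D, and this is sharp (f(z) = z).
Step 2: |z0|^2 = 0.54^2 + 0.08^2 = 0.298
Step 3: |z0| = sqrt(0.298) = 0.545894
Step 4: Best bound = |z0| = 0.5459

0.5459


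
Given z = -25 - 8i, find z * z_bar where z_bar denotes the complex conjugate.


Step 1: conj(z) = -25 + 8i
Step 2: z * conj(z) = (-25)^2 + (-8)^2
Step 3: = 625 + 64 = 689

689


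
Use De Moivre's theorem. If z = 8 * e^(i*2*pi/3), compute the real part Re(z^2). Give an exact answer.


Step 1: By De Moivre's theorem, z^2 = 8^2 * e^(i*2*2*pi/3) = 64 * (cos(4*pi/3) + i*sin(4*pi/3))
Step 2: |z|^2 = 8^2 = 64
Step 3: The angle 4*pi/3 already lies in [0, 2*pi)
Step 4: cos(4*pi/3) = -1/2
Step 5: Re(z^2) = 64 * (-1/2) = -32

-32


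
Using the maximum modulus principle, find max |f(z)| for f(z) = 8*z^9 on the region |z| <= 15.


Step 1: On |z| = 15, |f(z)| = 8 * |z|^9 = 8 * 15^9
Step 2: By maximum modulus principle, maximum is on boundary.
Step 3: Maximum = 8 * 38443359375 = 307546875000

307546875000


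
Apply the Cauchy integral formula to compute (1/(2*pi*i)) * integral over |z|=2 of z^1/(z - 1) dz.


Step 1: f(z) = z^1, a = 1 is inside |z| = 2
Step 2: By Cauchy integral formula: (1/(2pi*i)) * integral = f(a)
Step 3: f(1) = 1^1 = 1

1


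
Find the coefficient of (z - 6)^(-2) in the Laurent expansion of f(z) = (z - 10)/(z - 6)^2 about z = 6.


Step 1: Write the numerator in powers of (z - 6): z - 10 = (z - 6) + (1*6 - 10) = (z - 6) - 4
Step 2: Divide by (z - 6)^2: f(z) = -4(z - 6)^(-2) + (z - 6)^(-1)
Step 3: This finite sum is the Laurent series of f about z = 6.
Step 4: Coefficient of (z - 6)^(-2) = 1*6 - 10 = -4

-4


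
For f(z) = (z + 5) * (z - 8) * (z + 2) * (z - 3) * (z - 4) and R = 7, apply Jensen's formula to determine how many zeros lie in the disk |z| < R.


Jensen's formula: (1/2pi)*integral log|f(Re^it)|dt = log|f(0)| + sum_{|a_k|<R} log(R/|a_k|)
Step 1: f(0) = 5 * (-8) * 2 * (-3) * (-4) = -960
Step 2: log|f(0)| = log|-5| + log|8| + log|-2| + log|3| + log|4| = 6.8669
Step 3: Zeros inside |z| < 7: -5, -2, 3, 4
Step 4: Jensen sum = log(7/5) + log(7/2) + log(7/3) + log(7/4) = 2.9961
Step 5: n(R) = number of terms in the Jensen sum = count of zeros inside |z| < 7 = 4

4


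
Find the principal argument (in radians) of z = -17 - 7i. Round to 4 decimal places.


Step 1: z = -17 - 7i
Step 2: arg(z) = atan2(-7, -17)
Step 3: arg(z) = -2.751

-2.751


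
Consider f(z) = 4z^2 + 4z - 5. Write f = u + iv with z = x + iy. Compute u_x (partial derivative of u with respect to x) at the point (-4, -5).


Step 1: f(z) = 4(x+iy)^2 + 4(x+iy) - 5
Step 2: u = 4(x^2 - y^2) + 4x - 5
Step 3: u_x = 8x + 4
Step 4: At (-4, -5): u_x = -32 + 4 = -28

-28


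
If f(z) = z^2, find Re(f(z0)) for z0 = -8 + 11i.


Step 1: z0 = -8 + 11i
Step 2: z0^2 = (-8)^2 - 11^2 - 176i
Step 3: real part = 64 - 121 = -57

-57


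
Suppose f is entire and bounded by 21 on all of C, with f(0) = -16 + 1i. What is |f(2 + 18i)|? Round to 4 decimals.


Step 1: By Liouville's theorem, a bounded entire function is constant.
Step 2: f(z) = f(0) = -16 + 1i for all z.
Step 3: |f(w)| = |-16 + 1i| = sqrt(256 + 1)
Step 4: = 16.0312

16.0312


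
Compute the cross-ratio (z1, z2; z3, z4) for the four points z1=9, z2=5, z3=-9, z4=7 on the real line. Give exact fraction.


Step 1: (z1-z3)(z2-z4) = 18 * (-2) = -36
Step 2: (z1-z4)(z2-z3) = 2 * 14 = 28
Step 3: Cross-ratio = -36/28 = -9/7

-9/7


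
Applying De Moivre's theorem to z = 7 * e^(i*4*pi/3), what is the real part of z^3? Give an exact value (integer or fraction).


Step 1: By De Moivre's theorem, z^3 = 7^3 * e^(i*3*4*pi/3) = 343 * (cos(4*pi) + i*sin(4*pi))
Step 2: |z|^3 = 7^3 = 343
Step 3: Reduce the angle mod 2*pi: 4*pi - 4*pi = 0
Step 4: cos(0) = 1
Step 5: Re(z^3) = 343 * 1 = 343

343


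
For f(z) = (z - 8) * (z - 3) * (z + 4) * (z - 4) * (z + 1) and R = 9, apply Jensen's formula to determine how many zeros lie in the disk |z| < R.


Jensen's formula: (1/2pi)*integral log|f(Re^it)|dt = log|f(0)| + sum_{|a_k|<R} log(R/|a_k|)
Step 1: f(0) = (-8) * (-3) * 4 * (-4) * 1 = -384
Step 2: log|f(0)| = log|8| + log|3| + log|-4| + log|4| + log|-1| = 5.9506
Step 3: Zeros inside |z| < 9: 8, 3, -4, 4, -1
Step 4: Jensen sum = log(9/8) + log(9/3) + log(9/4) + log(9/4) + log(9/1) = 5.0355
Step 5: n(R) = number of terms in the Jensen sum = count of zeros inside |z| < 9 = 5

5


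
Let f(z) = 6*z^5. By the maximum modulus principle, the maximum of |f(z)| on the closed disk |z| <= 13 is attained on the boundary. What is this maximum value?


Step 1: On |z| = 13, |f(z)| = 6 * |z|^5 = 6 * 13^5
Step 2: By maximum modulus principle, maximum is on boundary.
Step 3: Maximum = 6 * 371293 = 2227758

2227758


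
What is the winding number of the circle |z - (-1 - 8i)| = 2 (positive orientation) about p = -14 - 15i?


Step 1: Center c = (-1, -8), radius = 2
Step 2: |p - c|^2 = (-13)^2 + (-7)^2 = 218
Step 3: r^2 = 4
Step 4: |p-c| > r so winding number = 0

0


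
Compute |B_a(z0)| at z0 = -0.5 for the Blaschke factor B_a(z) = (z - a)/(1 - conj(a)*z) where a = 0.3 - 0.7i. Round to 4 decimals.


Step 1: Numerator z0 - a = -0.5 - (0.3 - 0.7i) = -0.8 + 0.7i
Step 2: Denominator 1 - conj(a)*z0 = 1 - (0.3 + 0.7i)*(-0.5) = 1.15 + 0.35i
Step 3: |z0 - a|^2 = (-0.8)^2 + 0.7^2 = 1.13; |1 - conj(a)*z0|^2 = 1.15^2 + 0.35^2 = 1.445
Step 4: |B_a(-0.5)| = sqrt(1.13 / 1.445) = sqrt(0.782007)
Step 5: = 0.8843

0.8843


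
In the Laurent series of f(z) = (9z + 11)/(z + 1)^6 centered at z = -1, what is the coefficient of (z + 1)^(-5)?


Step 1: Write the numerator in powers of (z + 1): 9z + 11 = 9(z + 1) + (9*(-1) + 11) = 9(z + 1) + 2
Step 2: Divide by (z + 1)^6: f(z) = 2(z + 1)^(-6) + 9(z + 1)^(-5)
Step 3: This finite sum is the Laurent series of f about z = -1.
Step 4: Coefficient of (z + 1)^(-5) = coefficient of (z + 1) in the re-centred numerator = 9

9
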